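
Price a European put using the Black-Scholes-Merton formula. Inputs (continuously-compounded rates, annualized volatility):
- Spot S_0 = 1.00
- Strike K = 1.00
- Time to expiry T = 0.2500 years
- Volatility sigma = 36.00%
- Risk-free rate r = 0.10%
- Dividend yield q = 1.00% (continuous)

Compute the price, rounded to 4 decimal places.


d1 = (ln(S/K) + (r - q + 0.5*sigma^2) * T) / (sigma * sqrt(T)) = 0.07750000
d2 = d1 - sigma * sqrt(T) = -0.10250000
exp(-rT) = 0.99975003; exp(-qT) = 0.99750312
P = K * exp(-rT) * N(-d2) - S_0 * exp(-qT) * N(-d1)
N(-d1) = 0.46911290; N(-d2) = 0.54082009
P = 1.0000 * 0.99975003 * 0.54082009 - 1.0000 * 0.99750312 * 0.46911290 = 0.0727

Answer: Price = 0.0727


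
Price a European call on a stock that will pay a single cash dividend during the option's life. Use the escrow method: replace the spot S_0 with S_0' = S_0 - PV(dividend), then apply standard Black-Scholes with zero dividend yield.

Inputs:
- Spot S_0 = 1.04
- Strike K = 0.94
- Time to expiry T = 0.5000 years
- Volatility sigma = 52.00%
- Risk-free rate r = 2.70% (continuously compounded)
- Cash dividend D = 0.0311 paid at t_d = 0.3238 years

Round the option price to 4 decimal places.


PV(D) = D * exp(-r * t_d) = 0.0311 * 0.99129551 = 0.03082929
S_0' = S_0 - PV(D) = 1.0400 - 0.03082929 = 1.00917071
d1 = (ln(S_0'/K) + (r + sigma^2/2)*T) / (sigma*sqrt(T)) = 0.41366921
d2 = d1 - sigma*sqrt(T) = 0.04597368
exp(-rT) = 0.98659072
N(d1) = 0.66044181; N(d2) = 0.51833439
C = S_0' * N(d1) - K * exp(-rT) * N(d2) = 1.00917071 * 0.66044181 - 0.9400 * 0.98659072 * 0.51833439 = 0.1858

Answer: Price = 0.1858


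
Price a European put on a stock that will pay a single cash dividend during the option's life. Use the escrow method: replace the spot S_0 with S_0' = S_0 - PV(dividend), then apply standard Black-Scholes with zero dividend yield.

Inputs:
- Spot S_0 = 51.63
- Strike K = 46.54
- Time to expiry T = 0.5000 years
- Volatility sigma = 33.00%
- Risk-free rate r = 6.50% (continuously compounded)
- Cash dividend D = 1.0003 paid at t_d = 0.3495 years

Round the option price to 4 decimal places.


Answer: Price = 2.1899

Derivation:
PV(D) = D * exp(-r * t_d) = 1.0003 * 0.97753860 = 0.97783186
S_0' = S_0 - PV(D) = 51.6300 - 0.97783186 = 50.65216814
d1 = (ln(S_0'/K) + (r + sigma^2/2)*T) / (sigma*sqrt(T)) = 0.61880362
d2 = d1 - sigma*sqrt(T) = 0.38545838
exp(-rT) = 0.96802245
N(-d1) = 0.26802287; N(-d2) = 0.34994892
P = K * exp(-rT) * N(-d2) - S_0' * N(-d1) = 46.5400 * 0.96802245 * 0.34994892 - 50.65216814 * 0.26802287 = 2.1899


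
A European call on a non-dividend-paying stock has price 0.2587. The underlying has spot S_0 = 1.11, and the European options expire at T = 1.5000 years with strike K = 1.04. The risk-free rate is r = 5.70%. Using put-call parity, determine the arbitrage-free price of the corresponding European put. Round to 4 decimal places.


Put-call parity: C - P = S_0 * exp(-qT) - K * exp(-rT).
S_0 * exp(-qT) = 1.1100 * 1.00000000 = 1.11000000
K * exp(-rT) = 1.0400 * 0.91805314 = 0.95477527
P = C - S*exp(-qT) + K*exp(-rT)
P = 0.2587 - 1.11000000 + 0.95477527 = 0.1035

Answer: Put price = 0.1035


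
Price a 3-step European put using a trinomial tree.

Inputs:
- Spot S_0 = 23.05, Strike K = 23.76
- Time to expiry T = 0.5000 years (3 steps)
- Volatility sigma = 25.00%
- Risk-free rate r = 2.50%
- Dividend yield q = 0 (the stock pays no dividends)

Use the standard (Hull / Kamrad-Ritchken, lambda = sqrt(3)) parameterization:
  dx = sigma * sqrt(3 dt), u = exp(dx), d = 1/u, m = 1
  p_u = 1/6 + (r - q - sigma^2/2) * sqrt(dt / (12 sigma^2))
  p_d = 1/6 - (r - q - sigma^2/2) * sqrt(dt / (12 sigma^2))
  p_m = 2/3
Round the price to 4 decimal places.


dt = T/N = 0.166667; dx = sigma*sqrt(3*dt) = 0.176777
u = exp(dx) = 1.193365; d = 1/u = 0.837967
p_u = 0.163720, p_m = 0.666667, p_d = 0.169613
Discount per step: exp(-r*dt) = 0.995842
Stock lattice S(k, j) with j the centered position index:
  k=0: S(0,+0) = 23.0500
  k=1: S(1,-1) = 19.3151; S(1,+0) = 23.0500; S(1,+1) = 27.5071
  k=2: S(2,-2) = 16.1854; S(2,-1) = 19.3151; S(2,+0) = 23.0500; S(2,+1) = 27.5071; S(2,+2) = 32.8259
  k=3: S(3,-3) = 13.5629; S(3,-2) = 16.1854; S(3,-1) = 19.3151; S(3,+0) = 23.0500; S(3,+1) = 27.5071; S(3,+2) = 32.8259; S(3,+3) = 39.1733
Terminal payoffs V(N, j) = max(K - S_T, 0):
  V(3,-3) = 10.197133; V(3,-2) = 7.574555; V(3,-1) = 4.444863; V(3,+0) = 0.710000; V(3,+1) = 0.000000; V(3,+2) = 0.000000; V(3,+3) = 0.000000
Backward induction: V(k, j) = exp(-r*dt) * [p_u * V(k+1, j+1) + p_m * V(k+1, j) + p_d * V(k+1, j-1)]
  V(2,-2) = exp(-r*dt) * [p_u*4.444863 + p_m*7.574555 + p_d*10.197133] = 7.475770
  V(2,-1) = exp(-r*dt) * [p_u*0.710000 + p_m*4.444863 + p_d*7.574555] = 4.346080
  V(2,+0) = exp(-r*dt) * [p_u*0.000000 + p_m*0.710000 + p_d*4.444863] = 1.222137
  V(2,+1) = exp(-r*dt) * [p_u*0.000000 + p_m*0.000000 + p_d*0.710000] = 0.119924
  V(2,+2) = exp(-r*dt) * [p_u*0.000000 + p_m*0.000000 + p_d*0.000000] = 0.000000
  V(1,-1) = exp(-r*dt) * [p_u*1.222137 + p_m*4.346080 + p_d*7.475770] = 4.347311
  V(1,+0) = exp(-r*dt) * [p_u*0.119924 + p_m*1.222137 + p_d*4.346080] = 1.565009
  V(1,+1) = exp(-r*dt) * [p_u*0.000000 + p_m*0.119924 + p_d*1.222137] = 0.286046
  V(0,+0) = exp(-r*dt) * [p_u*0.286046 + p_m*1.565009 + p_d*4.347311] = 1.819932

Answer: Price = V(0,0) = 1.8199


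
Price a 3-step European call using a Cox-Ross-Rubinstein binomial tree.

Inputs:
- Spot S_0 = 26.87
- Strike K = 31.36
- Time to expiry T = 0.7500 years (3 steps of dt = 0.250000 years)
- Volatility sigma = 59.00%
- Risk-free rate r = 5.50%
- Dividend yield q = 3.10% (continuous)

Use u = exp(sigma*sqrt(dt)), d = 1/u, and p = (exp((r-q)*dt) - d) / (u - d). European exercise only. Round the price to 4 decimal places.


dt = T/N = 0.250000
u = exp(sigma*sqrt(dt)) = 1.343126; d = 1/u = 0.744532
p = (exp((r-q)*dt) - d) / (u - d) = 0.436834
Discount per step: exp(-r*dt) = 0.986344
Stock lattice S(k, i) with i counting down-moves:
  k=0: S(0,0) = 26.8700
  k=1: S(1,0) = 36.0898; S(1,1) = 20.0056
  k=2: S(2,0) = 48.4732; S(2,1) = 26.8700; S(2,2) = 14.8948
  k=3: S(3,0) = 65.1056; S(3,1) = 36.0898; S(3,2) = 20.0056; S(3,3) = 11.0896
Terminal payoffs V(N, i) = max(S_T - K, 0):
  V(3,0) = 33.745591; V(3,1) = 4.729805; V(3,2) = 0.000000; V(3,3) = 0.000000
Backward induction: V(k, i) = exp(-r*dt) * [p * V(k+1, i) + (1-p) * V(k+1, i+1)].
  V(2,0) = exp(-r*dt) * [p*33.745591 + (1-p)*4.729805] = 17.167203
  V(2,1) = exp(-r*dt) * [p*4.729805 + (1-p)*0.000000] = 2.037924
  V(2,2) = exp(-r*dt) * [p*0.000000 + (1-p)*0.000000] = 0.000000
  V(1,0) = exp(-r*dt) * [p*17.167203 + (1-p)*2.037924] = 8.528824
  V(1,1) = exp(-r*dt) * [p*2.037924 + (1-p)*0.000000] = 0.878077
  V(0,0) = exp(-r*dt) * [p*8.528824 + (1-p)*0.878077] = 4.162552

Answer: Price = V(0,0) = 4.1626


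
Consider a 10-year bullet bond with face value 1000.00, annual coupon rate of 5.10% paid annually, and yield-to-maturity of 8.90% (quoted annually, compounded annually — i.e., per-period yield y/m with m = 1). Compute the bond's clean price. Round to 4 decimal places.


Answer: Price = 755.0519

Derivation:
Coupon per period c = face * coupon_rate / m = 51.000000
Periods per year m = 1; per-period yield y/m = 0.089000
Number of cashflows N = 10
Cashflows (t years, CF_t, discount factor 1/(1+y/m)^(m*t), PV):
  t = 1.0000: CF_t = 51.000000, DF = 0.918274, PV = 46.831956
  t = 2.0000: CF_t = 51.000000, DF = 0.843226, PV = 43.004551
  t = 3.0000: CF_t = 51.000000, DF = 0.774313, PV = 39.489946
  t = 4.0000: CF_t = 51.000000, DF = 0.711031, PV = 36.262576
  t = 5.0000: CF_t = 51.000000, DF = 0.652921, PV = 33.298968
  t = 6.0000: CF_t = 51.000000, DF = 0.599560, PV = 30.577565
  t = 7.0000: CF_t = 51.000000, DF = 0.550560, PV = 28.078572
  t = 8.0000: CF_t = 51.000000, DF = 0.505565, PV = 25.783813
  t = 9.0000: CF_t = 51.000000, DF = 0.464247, PV = 23.676596
  t = 10.0000: CF_t = 1051.000000, DF = 0.426306, PV = 448.047356
Price P = sum_t PV_t = 755.051898


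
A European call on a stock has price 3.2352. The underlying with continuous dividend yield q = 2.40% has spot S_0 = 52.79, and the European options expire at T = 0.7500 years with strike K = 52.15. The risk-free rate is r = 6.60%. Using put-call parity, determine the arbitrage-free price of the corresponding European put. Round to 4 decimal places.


Answer: Put price = 1.0183

Derivation:
Put-call parity: C - P = S_0 * exp(-qT) - K * exp(-rT).
S_0 * exp(-qT) = 52.7900 * 0.98216103 = 51.84828090
K * exp(-rT) = 52.1500 * 0.95170516 = 49.63142400
P = C - S*exp(-qT) + K*exp(-rT)
P = 3.2352 - 51.84828090 + 49.63142400 = 1.0183


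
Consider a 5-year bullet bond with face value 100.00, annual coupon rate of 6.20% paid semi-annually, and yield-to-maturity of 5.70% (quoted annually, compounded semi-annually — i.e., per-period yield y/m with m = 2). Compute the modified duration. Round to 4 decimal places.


Coupon per period c = face * coupon_rate / m = 3.100000
Periods per year m = 2; per-period yield y/m = 0.028500
Number of cashflows N = 10
Cashflows (t years, CF_t, discount factor 1/(1+y/m)^(m*t), PV):
  t = 0.5000: CF_t = 3.100000, DF = 0.972290, PV = 3.014098
  t = 1.0000: CF_t = 3.100000, DF = 0.945347, PV = 2.930577
  t = 1.5000: CF_t = 3.100000, DF = 0.919152, PV = 2.849370
  t = 2.0000: CF_t = 3.100000, DF = 0.893682, PV = 2.770413
  t = 2.5000: CF_t = 3.100000, DF = 0.868917, PV = 2.693644
  t = 3.0000: CF_t = 3.100000, DF = 0.844840, PV = 2.619003
  t = 3.5000: CF_t = 3.100000, DF = 0.821429, PV = 2.546429
  t = 4.0000: CF_t = 3.100000, DF = 0.798667, PV = 2.475867
  t = 4.5000: CF_t = 3.100000, DF = 0.776536, PV = 2.407260
  t = 5.0000: CF_t = 103.100000, DF = 0.755018, PV = 77.842308
Price P = sum_t PV_t = 102.148969
First compute Macaulay numerator sum_t t * PV_t:
  t * PV_t at t = 0.5000: 1.507049
  t * PV_t at t = 1.0000: 2.930577
  t * PV_t at t = 1.5000: 4.274055
  t * PV_t at t = 2.0000: 5.540826
  t * PV_t at t = 2.5000: 6.734110
  t * PV_t at t = 3.0000: 7.857008
  t * PV_t at t = 3.5000: 8.912503
  t * PV_t at t = 4.0000: 9.903468
  t * PV_t at t = 4.5000: 10.832671
  t * PV_t at t = 5.0000: 389.211541
Macaulay duration D = 447.703807 / 102.148969 = 4.382852
Modified duration = D / (1 + y/m) = 4.382852 / (1 + 0.028500) = 4.261402

Answer: Modified duration = 4.2614


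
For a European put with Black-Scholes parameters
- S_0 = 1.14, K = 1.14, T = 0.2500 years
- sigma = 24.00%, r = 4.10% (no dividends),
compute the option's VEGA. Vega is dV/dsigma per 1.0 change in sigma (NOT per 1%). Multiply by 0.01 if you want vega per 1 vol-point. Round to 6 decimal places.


d1 = 0.1454166667; d2 = 0.0254166667
phi(d1) = 0.3947464825; exp(-qT) = 1.0000000000; exp(-rT) = 0.9898023522
Vega = S * exp(-qT) * phi(d1) * sqrt(T) = 1.1400 * 1.0000000000 * 0.3947464825 * 0.5000000000 = 0.225005

Answer: Vega = 0.225005


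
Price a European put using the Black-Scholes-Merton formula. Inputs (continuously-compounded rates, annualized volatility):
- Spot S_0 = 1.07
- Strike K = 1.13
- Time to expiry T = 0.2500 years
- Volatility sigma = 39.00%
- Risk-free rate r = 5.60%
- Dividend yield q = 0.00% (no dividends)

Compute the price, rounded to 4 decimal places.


d1 = (ln(S/K) + (r - q + 0.5*sigma^2) * T) / (sigma * sqrt(T)) = -0.11049479
d2 = d1 - sigma * sqrt(T) = -0.30549479
exp(-rT) = 0.98609754; exp(-qT) = 1.00000000
P = K * exp(-rT) * N(-d2) - S_0 * exp(-qT) * N(-d1)
N(-d1) = 0.54399151; N(-d2) = 0.62000533
P = 1.1300 * 0.98609754 * 0.62000533 - 1.0700 * 1.00000000 * 0.54399151 = 0.1088

Answer: Price = 0.1088


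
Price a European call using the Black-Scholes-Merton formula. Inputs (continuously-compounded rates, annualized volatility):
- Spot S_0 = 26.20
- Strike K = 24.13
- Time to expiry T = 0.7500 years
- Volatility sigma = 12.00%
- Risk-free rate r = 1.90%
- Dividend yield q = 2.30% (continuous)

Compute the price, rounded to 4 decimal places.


Answer: Price = 2.2929

Derivation:
d1 = (ln(S/K) + (r - q + 0.5*sigma^2) * T) / (sigma * sqrt(T)) = 0.81506011
d2 = d1 - sigma * sqrt(T) = 0.71113706
exp(-rT) = 0.98585105; exp(-qT) = 0.98289793
C = S_0 * exp(-qT) * N(d1) - K * exp(-rT) * N(d2)
N(d1) = 0.79248105; N(d2) = 0.76150035
C = 26.2000 * 0.98289793 * 0.79248105 - 24.1300 * 0.98585105 * 0.76150035 = 2.2929


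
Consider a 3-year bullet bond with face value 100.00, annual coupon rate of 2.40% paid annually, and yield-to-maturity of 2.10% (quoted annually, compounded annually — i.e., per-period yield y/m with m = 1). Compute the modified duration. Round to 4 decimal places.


Answer: Modified duration = 2.8703

Derivation:
Coupon per period c = face * coupon_rate / m = 2.400000
Periods per year m = 1; per-period yield y/m = 0.021000
Number of cashflows N = 3
Cashflows (t years, CF_t, discount factor 1/(1+y/m)^(m*t), PV):
  t = 1.0000: CF_t = 2.400000, DF = 0.979432, PV = 2.350637
  t = 2.0000: CF_t = 2.400000, DF = 0.959287, PV = 2.302289
  t = 3.0000: CF_t = 102.400000, DF = 0.939556, PV = 96.210557
Price P = sum_t PV_t = 100.863483
First compute Macaulay numerator sum_t t * PV_t:
  t * PV_t at t = 1.0000: 2.350637
  t * PV_t at t = 2.0000: 4.604577
  t * PV_t at t = 3.0000: 288.631672
Macaulay duration D = 295.586886 / 100.863483 = 2.930564
Modified duration = D / (1 + y/m) = 2.930564 / (1 + 0.021000) = 2.870288


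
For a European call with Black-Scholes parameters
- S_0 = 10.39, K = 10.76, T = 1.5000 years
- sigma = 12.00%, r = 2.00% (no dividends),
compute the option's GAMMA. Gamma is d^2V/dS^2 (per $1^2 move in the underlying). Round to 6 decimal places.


Answer: Gamma = 0.261053

Derivation:
d1 = 0.0395201381; d2 = -0.1074492464
phi(d1) = 0.3986308597; exp(-qT) = 1.0000000000; exp(-rT) = 0.9704455335
Gamma = exp(-qT) * phi(d1) / (S * sigma * sqrt(T)) = 1.0000000000 * 0.3986308597 / (10.3900 * 0.1200 * 1.2247448714) = 0.261053


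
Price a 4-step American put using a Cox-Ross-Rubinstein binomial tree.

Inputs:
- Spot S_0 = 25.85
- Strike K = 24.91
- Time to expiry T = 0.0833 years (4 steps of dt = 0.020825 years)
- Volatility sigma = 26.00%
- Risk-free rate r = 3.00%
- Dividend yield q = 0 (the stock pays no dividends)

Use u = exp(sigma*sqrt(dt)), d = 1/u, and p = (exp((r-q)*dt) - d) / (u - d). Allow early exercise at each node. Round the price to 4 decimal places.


dt = T/N = 0.020825
u = exp(sigma*sqrt(dt)) = 1.038233; d = 1/u = 0.963175
p = (exp((r-q)*dt) - d) / (u - d) = 0.498947
Discount per step: exp(-r*dt) = 0.999375
Stock lattice S(k, i) with i counting down-moves:
  k=0: S(0,0) = 25.8500
  k=1: S(1,0) = 26.8383; S(1,1) = 24.8981
  k=2: S(2,0) = 27.8644; S(2,1) = 25.8500; S(2,2) = 23.9812
  k=3: S(3,0) = 28.9298; S(3,1) = 26.8383; S(3,2) = 24.8981; S(3,3) = 23.0981
  k=4: S(4,0) = 30.0358; S(4,1) = 27.8644; S(4,2) = 25.8500; S(4,3) = 23.9812; S(4,4) = 22.2475
Terminal payoffs V(N, i) = max(K - S_T, 0):
  V(4,0) = 0.000000; V(4,1) = 0.000000; V(4,2) = 0.000000; V(4,3) = 0.928803; V(4,4) = 2.662502
Backward induction: V(k, i) = exp(-r*dt) * [p * V(k+1, i) + (1-p) * V(k+1, i+1)]; then take max(V_cont, immediate exercise) for American.
  V(3,0) = exp(-r*dt) * [p*0.000000 + (1-p)*0.000000] = 0.000000; exercise = 0.000000; V(3,0) = max -> 0.000000
  V(3,1) = exp(-r*dt) * [p*0.000000 + (1-p)*0.000000] = 0.000000; exercise = 0.000000; V(3,1) = max -> 0.000000
  V(3,2) = exp(-r*dt) * [p*0.000000 + (1-p)*0.928803] = 0.465089; exercise = 0.011929; V(3,2) = max -> 0.465089
  V(3,3) = exp(-r*dt) * [p*0.928803 + (1-p)*2.662502] = 1.796355; exercise = 1.811913; V(3,3) = max -> 1.811913
  V(2,0) = exp(-r*dt) * [p*0.000000 + (1-p)*0.000000] = 0.000000; exercise = 0.000000; V(2,0) = max -> 0.000000
  V(2,1) = exp(-r*dt) * [p*0.000000 + (1-p)*0.465089] = 0.232888; exercise = 0.000000; V(2,1) = max -> 0.232888
  V(2,2) = exp(-r*dt) * [p*0.465089 + (1-p)*1.811913] = 1.139207; exercise = 0.928803; V(2,2) = max -> 1.139207
  V(1,0) = exp(-r*dt) * [p*0.000000 + (1-p)*0.232888] = 0.116616; exercise = 0.000000; V(1,0) = max -> 0.116616
  V(1,1) = exp(-r*dt) * [p*0.232888 + (1-p)*1.139207] = 0.686573; exercise = 0.011929; V(1,1) = max -> 0.686573
  V(0,0) = exp(-r*dt) * [p*0.116616 + (1-p)*0.686573] = 0.401943; exercise = 0.000000; V(0,0) = max -> 0.401943

Answer: Price = V(0,0) = 0.4019


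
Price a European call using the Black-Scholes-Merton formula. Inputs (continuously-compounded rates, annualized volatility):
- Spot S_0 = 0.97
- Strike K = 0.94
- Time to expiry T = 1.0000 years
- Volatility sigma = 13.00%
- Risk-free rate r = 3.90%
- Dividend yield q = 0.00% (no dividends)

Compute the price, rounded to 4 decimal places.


Answer: Price = 0.0885

Derivation:
d1 = (ln(S/K) + (r - q + 0.5*sigma^2) * T) / (sigma * sqrt(T)) = 0.60666305
d2 = d1 - sigma * sqrt(T) = 0.47666305
exp(-rT) = 0.96175071; exp(-qT) = 1.00000000
C = S_0 * exp(-qT) * N(d1) - K * exp(-rT) * N(d2)
N(d1) = 0.72796273; N(d2) = 0.68319896
C = 0.9700 * 1.00000000 * 0.72796273 - 0.9400 * 0.96175071 * 0.68319896 = 0.0885


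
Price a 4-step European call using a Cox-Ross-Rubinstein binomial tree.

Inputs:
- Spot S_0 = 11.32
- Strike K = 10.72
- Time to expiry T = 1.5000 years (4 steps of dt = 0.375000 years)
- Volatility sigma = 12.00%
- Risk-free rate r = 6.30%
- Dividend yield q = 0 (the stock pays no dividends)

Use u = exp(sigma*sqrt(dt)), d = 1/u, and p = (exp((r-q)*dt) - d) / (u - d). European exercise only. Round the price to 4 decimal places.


dt = T/N = 0.375000
u = exp(sigma*sqrt(dt)) = 1.076252; d = 1/u = 0.929150
p = (exp((r-q)*dt) - d) / (u - d) = 0.644152
Discount per step: exp(-r*dt) = 0.976652
Stock lattice S(k, i) with i counting down-moves:
  k=0: S(0,0) = 11.3200
  k=1: S(1,0) = 12.1832; S(1,1) = 10.5180
  k=2: S(2,0) = 13.1122; S(2,1) = 11.3200; S(2,2) = 9.7728
  k=3: S(3,0) = 14.1120; S(3,1) = 12.1832; S(3,2) = 10.5180; S(3,3) = 9.0804
  k=4: S(4,0) = 15.1881; S(4,1) = 13.1122; S(4,2) = 11.3200; S(4,3) = 9.7728; S(4,4) = 8.4370
Terminal payoffs V(N, i) = max(S_T - K, 0):
  V(4,0) = 4.468064; V(4,1) = 2.392165; V(4,2) = 0.600000; V(4,3) = 0.000000; V(4,4) = 0.000000
Backward induction: V(k, i) = exp(-r*dt) * [p * V(k+1, i) + (1-p) * V(k+1, i+1)].
  V(3,0) = exp(-r*dt) * [p*4.468064 + (1-p)*2.392165] = 3.642287
  V(3,1) = exp(-r*dt) * [p*2.392165 + (1-p)*0.600000] = 1.713465
  V(3,2) = exp(-r*dt) * [p*0.600000 + (1-p)*0.000000] = 0.377468
  V(3,3) = exp(-r*dt) * [p*0.000000 + (1-p)*0.000000] = 0.000000
  V(2,0) = exp(-r*dt) * [p*3.642287 + (1-p)*1.713465] = 2.886905
  V(2,1) = exp(-r*dt) * [p*1.713465 + (1-p)*0.377468] = 1.209147
  V(2,2) = exp(-r*dt) * [p*0.377468 + (1-p)*0.000000] = 0.237470
  V(1,0) = exp(-r*dt) * [p*2.886905 + (1-p)*1.209147] = 2.236415
  V(1,1) = exp(-r*dt) * [p*1.209147 + (1-p)*0.237470] = 0.843220
  V(0,0) = exp(-r*dt) * [p*2.236415 + (1-p)*0.843220] = 1.700009

Answer: Price = V(0,0) = 1.7000


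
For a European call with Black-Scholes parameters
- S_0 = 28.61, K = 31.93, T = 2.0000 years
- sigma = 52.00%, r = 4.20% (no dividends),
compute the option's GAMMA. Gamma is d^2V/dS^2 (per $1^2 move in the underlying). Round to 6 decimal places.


d1 = 0.3326261579; d2 = -0.4027648945
phi(d1) = 0.3774721025; exp(-qT) = 1.0000000000; exp(-rT) = 0.9194312561
Gamma = exp(-qT) * phi(d1) / (S * sigma * sqrt(T)) = 1.0000000000 * 0.3774721025 / (28.6100 * 0.5200 * 1.4142135624) = 0.017941

Answer: Gamma = 0.017941


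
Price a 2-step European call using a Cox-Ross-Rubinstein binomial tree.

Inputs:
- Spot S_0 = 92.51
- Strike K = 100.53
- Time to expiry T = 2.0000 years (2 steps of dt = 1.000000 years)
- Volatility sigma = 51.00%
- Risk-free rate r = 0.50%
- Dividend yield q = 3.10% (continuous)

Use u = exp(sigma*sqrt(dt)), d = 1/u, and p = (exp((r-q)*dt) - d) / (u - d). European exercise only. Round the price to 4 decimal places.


Answer: Price = V(0,0) = 19.0401

Derivation:
dt = T/N = 1.000000
u = exp(sigma*sqrt(dt)) = 1.665291; d = 1/u = 0.600496
p = (exp((r-q)*dt) - d) / (u - d) = 0.351090
Discount per step: exp(-r*dt) = 0.995012
Stock lattice S(k, i) with i counting down-moves:
  k=0: S(0,0) = 92.5100
  k=1: S(1,0) = 154.0561; S(1,1) = 55.5518
  k=2: S(2,0) = 256.5482; S(2,1) = 92.5100; S(2,2) = 33.3586
Terminal payoffs V(N, i) = max(S_T - K, 0):
  V(2,0) = 156.018248; V(2,1) = 0.000000; V(2,2) = 0.000000
Backward induction: V(k, i) = exp(-r*dt) * [p * V(k+1, i) + (1-p) * V(k+1, i+1)].
  V(1,0) = exp(-r*dt) * [p*156.018248 + (1-p)*0.000000] = 54.503309
  V(1,1) = exp(-r*dt) * [p*0.000000 + (1-p)*0.000000] = 0.000000
  V(0,0) = exp(-r*dt) * [p*54.503309 + (1-p)*0.000000] = 19.040149


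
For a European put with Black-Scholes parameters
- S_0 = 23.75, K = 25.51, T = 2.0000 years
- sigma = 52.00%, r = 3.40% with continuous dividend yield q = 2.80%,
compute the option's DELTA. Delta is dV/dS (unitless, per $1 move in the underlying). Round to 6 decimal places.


Answer: Delta = -0.366048

Derivation:
d1 = 0.2868025082; d2 = -0.4485885443
phi(d1) = 0.3828674732; exp(-qT) = 0.9455391359; exp(-rT) = 0.9342604736
N(-d1) = 0.3871317712
Delta = -exp(-qT) * N(-d1) = -0.9455391359 * 0.3871317712 = -0.366048


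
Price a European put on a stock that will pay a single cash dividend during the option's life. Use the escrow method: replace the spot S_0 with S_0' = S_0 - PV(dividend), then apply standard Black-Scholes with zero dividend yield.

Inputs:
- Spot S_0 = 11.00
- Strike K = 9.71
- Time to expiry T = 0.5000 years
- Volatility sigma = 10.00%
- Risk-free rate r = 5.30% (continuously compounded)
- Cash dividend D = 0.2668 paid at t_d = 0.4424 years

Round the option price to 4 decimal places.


Answer: Price = 0.0102

Derivation:
PV(D) = D * exp(-r * t_d) = 0.2668 * 0.97682555 = 0.26061706
S_0' = S_0 - PV(D) = 11.0000 - 0.26061706 = 10.73938294
d1 = (ln(S_0'/K) + (r + sigma^2/2)*T) / (sigma*sqrt(T)) = 1.83510263
d2 = d1 - sigma*sqrt(T) = 1.76439195
exp(-rT) = 0.97384804
N(-d1) = 0.03324524; N(-d2) = 0.03883301
P = K * exp(-rT) * N(-d2) - S_0' * N(-d1) = 9.7100 * 0.97384804 * 0.03883301 - 10.73938294 * 0.03324524 = 0.0102


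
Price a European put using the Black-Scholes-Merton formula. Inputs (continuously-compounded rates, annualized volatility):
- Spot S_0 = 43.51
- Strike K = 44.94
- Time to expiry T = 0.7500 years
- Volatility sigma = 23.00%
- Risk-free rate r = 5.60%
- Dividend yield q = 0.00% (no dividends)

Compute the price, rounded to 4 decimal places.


Answer: Price = 3.2300

Derivation:
d1 = (ln(S/K) + (r - q + 0.5*sigma^2) * T) / (sigma * sqrt(T)) = 0.14810305
d2 = d1 - sigma * sqrt(T) = -0.05108280
exp(-rT) = 0.95886978; exp(-qT) = 1.00000000
P = K * exp(-rT) * N(-d2) - S_0 * exp(-qT) * N(-d1)
N(-d1) = 0.44113072; N(-d2) = 0.52037023
P = 44.9400 * 0.95886978 * 0.52037023 - 43.5100 * 1.00000000 * 0.44113072 = 3.2300


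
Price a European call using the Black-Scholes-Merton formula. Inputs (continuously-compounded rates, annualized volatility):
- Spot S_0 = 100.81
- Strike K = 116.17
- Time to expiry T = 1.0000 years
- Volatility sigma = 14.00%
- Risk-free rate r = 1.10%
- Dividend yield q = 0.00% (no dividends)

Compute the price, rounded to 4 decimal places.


Answer: Price = 1.4180

Derivation:
d1 = (ln(S/K) + (r - q + 0.5*sigma^2) * T) / (sigma * sqrt(T)) = -0.86440770
d2 = d1 - sigma * sqrt(T) = -1.00440770
exp(-rT) = 0.98906028; exp(-qT) = 1.00000000
C = S_0 * exp(-qT) * N(d1) - K * exp(-rT) * N(d2)
N(d1) = 0.19368198; N(d2) = 0.15759107
C = 100.8100 * 1.00000000 * 0.19368198 - 116.1700 * 0.98906028 * 0.15759107 = 1.4180


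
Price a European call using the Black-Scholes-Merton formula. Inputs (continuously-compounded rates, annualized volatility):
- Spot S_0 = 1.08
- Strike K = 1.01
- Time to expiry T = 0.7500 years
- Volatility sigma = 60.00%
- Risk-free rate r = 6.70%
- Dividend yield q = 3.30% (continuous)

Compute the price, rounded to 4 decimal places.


d1 = (ln(S/K) + (r - q + 0.5*sigma^2) * T) / (sigma * sqrt(T)) = 0.43784457
d2 = d1 - sigma * sqrt(T) = -0.08177068
exp(-rT) = 0.95099165; exp(-qT) = 0.97555377
C = S_0 * exp(-qT) * N(d1) - K * exp(-rT) * N(d2)
N(d1) = 0.66925052; N(d2) = 0.46741454
C = 1.0800 * 0.97555377 * 0.66925052 - 1.0100 * 0.95099165 * 0.46741454 = 0.2562

Answer: Price = 0.2562


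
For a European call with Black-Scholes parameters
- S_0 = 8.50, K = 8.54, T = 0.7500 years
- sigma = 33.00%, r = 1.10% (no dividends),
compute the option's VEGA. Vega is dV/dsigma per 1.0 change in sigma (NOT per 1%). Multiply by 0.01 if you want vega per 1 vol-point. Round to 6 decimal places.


Answer: Vega = 2.901484

Derivation:
d1 = 0.1553340104; d2 = -0.1304543728
phi(d1) = 0.3941582263; exp(-qT) = 1.0000000000; exp(-rT) = 0.9917839379
Vega = S * exp(-qT) * phi(d1) * sqrt(T) = 8.5000 * 1.0000000000 * 0.3941582263 * 0.8660254038 = 2.901484


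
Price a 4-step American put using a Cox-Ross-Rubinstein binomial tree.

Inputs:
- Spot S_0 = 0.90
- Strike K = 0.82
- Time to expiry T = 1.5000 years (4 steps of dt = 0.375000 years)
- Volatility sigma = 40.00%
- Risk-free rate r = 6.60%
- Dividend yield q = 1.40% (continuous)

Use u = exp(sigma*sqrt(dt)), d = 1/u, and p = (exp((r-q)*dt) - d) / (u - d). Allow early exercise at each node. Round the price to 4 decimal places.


dt = T/N = 0.375000
u = exp(sigma*sqrt(dt)) = 1.277556; d = 1/u = 0.782744
p = (exp((r-q)*dt) - d) / (u - d) = 0.478863
Discount per step: exp(-r*dt) = 0.975554
Stock lattice S(k, i) with i counting down-moves:
  k=0: S(0,0) = 0.9000
  k=1: S(1,0) = 1.1498; S(1,1) = 0.7045
  k=2: S(2,0) = 1.4689; S(2,1) = 0.9000; S(2,2) = 0.5514
  k=3: S(3,0) = 1.8766; S(3,1) = 1.1498; S(3,2) = 0.7045; S(3,3) = 0.4316
  k=4: S(4,0) = 2.3975; S(4,1) = 1.4689; S(4,2) = 0.9000; S(4,3) = 0.5514; S(4,4) = 0.3378
Terminal payoffs V(N, i) = max(K - S_T, 0):
  V(4,0) = 0.000000; V(4,1) = 0.000000; V(4,2) = 0.000000; V(4,3) = 0.268580; V(4,4) = 0.482151
Backward induction: V(k, i) = exp(-r*dt) * [p * V(k+1, i) + (1-p) * V(k+1, i+1)]; then take max(V_cont, immediate exercise) for American.
  V(3,0) = exp(-r*dt) * [p*0.000000 + (1-p)*0.000000] = 0.000000; exercise = 0.000000; V(3,0) = max -> 0.000000
  V(3,1) = exp(-r*dt) * [p*0.000000 + (1-p)*0.000000] = 0.000000; exercise = 0.000000; V(3,1) = max -> 0.000000
  V(3,2) = exp(-r*dt) * [p*0.000000 + (1-p)*0.268580] = 0.136545; exercise = 0.115530; V(3,2) = max -> 0.136545
  V(3,3) = exp(-r*dt) * [p*0.268580 + (1-p)*0.482151] = 0.370593; exercise = 0.388379; V(3,3) = max -> 0.388379
  V(2,0) = exp(-r*dt) * [p*0.000000 + (1-p)*0.000000] = 0.000000; exercise = 0.000000; V(2,0) = max -> 0.000000
  V(2,1) = exp(-r*dt) * [p*0.000000 + (1-p)*0.136545] = 0.069419; exercise = 0.000000; V(2,1) = max -> 0.069419
  V(2,2) = exp(-r*dt) * [p*0.136545 + (1-p)*0.388379] = 0.261239; exercise = 0.268580; V(2,2) = max -> 0.268580
  V(1,0) = exp(-r*dt) * [p*0.000000 + (1-p)*0.069419] = 0.035293; exercise = 0.000000; V(1,0) = max -> 0.035293
  V(1,1) = exp(-r*dt) * [p*0.069419 + (1-p)*0.268580] = 0.168975; exercise = 0.115530; V(1,1) = max -> 0.168975
  V(0,0) = exp(-r*dt) * [p*0.035293 + (1-p)*0.168975] = 0.102394; exercise = 0.000000; V(0,0) = max -> 0.102394

Answer: Price = V(0,0) = 0.1024


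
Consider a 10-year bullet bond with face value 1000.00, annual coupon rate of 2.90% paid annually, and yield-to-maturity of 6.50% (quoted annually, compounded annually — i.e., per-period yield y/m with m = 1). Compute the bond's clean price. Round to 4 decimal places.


Coupon per period c = face * coupon_rate / m = 29.000000
Periods per year m = 1; per-period yield y/m = 0.065000
Number of cashflows N = 10
Cashflows (t years, CF_t, discount factor 1/(1+y/m)^(m*t), PV):
  t = 1.0000: CF_t = 29.000000, DF = 0.938967, PV = 27.230047
  t = 2.0000: CF_t = 29.000000, DF = 0.881659, PV = 25.568119
  t = 3.0000: CF_t = 29.000000, DF = 0.827849, PV = 24.007624
  t = 4.0000: CF_t = 29.000000, DF = 0.777323, PV = 22.542370
  t = 5.0000: CF_t = 29.000000, DF = 0.729881, PV = 21.166544
  t = 6.0000: CF_t = 29.000000, DF = 0.685334, PV = 19.874689
  t = 7.0000: CF_t = 29.000000, DF = 0.643506, PV = 18.661680
  t = 8.0000: CF_t = 29.000000, DF = 0.604231, PV = 17.522704
  t = 9.0000: CF_t = 29.000000, DF = 0.567353, PV = 16.453244
  t = 10.0000: CF_t = 1029.000000, DF = 0.532726, PV = 548.175091
Price P = sum_t PV_t = 741.202112

Answer: Price = 741.2021


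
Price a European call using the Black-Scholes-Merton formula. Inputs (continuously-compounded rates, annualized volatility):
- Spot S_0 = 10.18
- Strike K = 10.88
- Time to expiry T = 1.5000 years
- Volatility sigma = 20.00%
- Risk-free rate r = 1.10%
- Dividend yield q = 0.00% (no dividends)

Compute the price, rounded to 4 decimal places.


Answer: Price = 0.7778

Derivation:
d1 = (ln(S/K) + (r - q + 0.5*sigma^2) * T) / (sigma * sqrt(T)) = -0.08165468
d2 = d1 - sigma * sqrt(T) = -0.32660366
exp(-rT) = 0.98363538; exp(-qT) = 1.00000000
C = S_0 * exp(-qT) * N(d1) - K * exp(-rT) * N(d2)
N(d1) = 0.46746066; N(d2) = 0.37198384
C = 10.1800 * 1.00000000 * 0.46746066 - 10.8800 * 0.98363538 * 0.37198384 = 0.7778


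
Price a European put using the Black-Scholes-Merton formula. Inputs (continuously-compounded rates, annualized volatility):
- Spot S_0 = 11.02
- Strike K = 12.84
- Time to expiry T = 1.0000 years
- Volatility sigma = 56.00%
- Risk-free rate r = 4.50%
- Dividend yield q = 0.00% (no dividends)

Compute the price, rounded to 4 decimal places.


d1 = (ln(S/K) + (r - q + 0.5*sigma^2) * T) / (sigma * sqrt(T)) = 0.08740447
d2 = d1 - sigma * sqrt(T) = -0.47259553
exp(-rT) = 0.95599748; exp(-qT) = 1.00000000
P = K * exp(-rT) * N(-d2) - S_0 * exp(-qT) * N(-d1)
N(-d1) = 0.46517501; N(-d2) = 0.68174911
P = 12.8400 * 0.95599748 * 0.68174911 - 11.0200 * 1.00000000 * 0.46517501 = 3.2422

Answer: Price = 3.2422


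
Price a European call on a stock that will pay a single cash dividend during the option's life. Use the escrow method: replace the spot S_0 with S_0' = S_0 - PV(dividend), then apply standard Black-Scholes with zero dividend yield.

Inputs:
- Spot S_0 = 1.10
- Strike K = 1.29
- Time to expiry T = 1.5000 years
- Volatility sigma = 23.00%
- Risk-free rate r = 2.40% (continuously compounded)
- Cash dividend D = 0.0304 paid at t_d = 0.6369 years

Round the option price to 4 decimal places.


PV(D) = D * exp(-r * t_d) = 0.0304 * 0.98483063 = 0.02993885
S_0' = S_0 - PV(D) = 1.1000 - 0.02993885 = 1.07006115
d1 = (ln(S_0'/K) + (r + sigma^2/2)*T) / (sigma*sqrt(T)) = -0.39494090
d2 = d1 - sigma*sqrt(T) = -0.67663222
exp(-rT) = 0.96464029
N(d1) = 0.34644325; N(d2) = 0.24931967
C = S_0' * N(d1) - K * exp(-rT) * N(d2) = 1.07006115 * 0.34644325 - 1.2900 * 0.96464029 * 0.24931967 = 0.0605

Answer: Price = 0.0605


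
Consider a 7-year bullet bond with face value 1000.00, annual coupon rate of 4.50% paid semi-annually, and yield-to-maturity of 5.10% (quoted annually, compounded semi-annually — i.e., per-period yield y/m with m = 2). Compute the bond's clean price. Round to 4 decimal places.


Answer: Price = 965.0484

Derivation:
Coupon per period c = face * coupon_rate / m = 22.500000
Periods per year m = 2; per-period yield y/m = 0.025500
Number of cashflows N = 14
Cashflows (t years, CF_t, discount factor 1/(1+y/m)^(m*t), PV):
  t = 0.5000: CF_t = 22.500000, DF = 0.975134, PV = 21.940517
  t = 1.0000: CF_t = 22.500000, DF = 0.950886, PV = 21.394946
  t = 1.5000: CF_t = 22.500000, DF = 0.927242, PV = 20.862941
  t = 2.0000: CF_t = 22.500000, DF = 0.904185, PV = 20.344165
  t = 2.5000: CF_t = 22.500000, DF = 0.881702, PV = 19.838288
  t = 3.0000: CF_t = 22.500000, DF = 0.859777, PV = 19.344991
  t = 3.5000: CF_t = 22.500000, DF = 0.838398, PV = 18.863960
  t = 4.0000: CF_t = 22.500000, DF = 0.817551, PV = 18.394890
  t = 4.5000: CF_t = 22.500000, DF = 0.797222, PV = 17.937484
  t = 5.0000: CF_t = 22.500000, DF = 0.777398, PV = 17.491452
  t = 5.5000: CF_t = 22.500000, DF = 0.758067, PV = 17.056511
  t = 6.0000: CF_t = 22.500000, DF = 0.739217, PV = 16.632385
  t = 6.5000: CF_t = 22.500000, DF = 0.720836, PV = 16.218806
  t = 7.0000: CF_t = 1022.500000, DF = 0.702912, PV = 718.727084
Price P = sum_t PV_t = 965.048420


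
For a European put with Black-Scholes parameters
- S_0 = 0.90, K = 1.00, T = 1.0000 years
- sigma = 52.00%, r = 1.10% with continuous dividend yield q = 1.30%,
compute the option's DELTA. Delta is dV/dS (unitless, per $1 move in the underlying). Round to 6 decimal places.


Answer: Delta = -0.472470

Derivation:
d1 = 0.0535374699; d2 = -0.4664625301
phi(d1) = 0.3983709536; exp(-qT) = 0.9870841350; exp(-rT) = 0.9890602788
N(-d1) = 0.4786518384
Delta = -exp(-qT) * N(-d1) = -0.9870841350 * 0.4786518384 = -0.472470


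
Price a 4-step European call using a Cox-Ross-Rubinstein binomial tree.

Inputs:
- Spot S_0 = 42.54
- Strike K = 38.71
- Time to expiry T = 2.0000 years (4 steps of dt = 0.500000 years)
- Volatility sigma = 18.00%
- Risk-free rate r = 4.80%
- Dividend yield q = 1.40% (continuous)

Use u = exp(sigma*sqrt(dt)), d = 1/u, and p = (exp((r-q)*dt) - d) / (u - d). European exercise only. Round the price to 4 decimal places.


dt = T/N = 0.500000
u = exp(sigma*sqrt(dt)) = 1.135734; d = 1/u = 0.880488
p = (exp((r-q)*dt) - d) / (u - d) = 0.535395
Discount per step: exp(-r*dt) = 0.976286
Stock lattice S(k, i) with i counting down-moves:
  k=0: S(0,0) = 42.5400
  k=1: S(1,0) = 48.3141; S(1,1) = 37.4560
  k=2: S(2,0) = 54.8720; S(2,1) = 42.5400; S(2,2) = 32.9795
  k=3: S(3,0) = 62.3200; S(3,1) = 48.3141; S(3,2) = 37.4560; S(3,3) = 29.0381
  k=4: S(4,0) = 70.7790; S(4,1) = 54.8720; S(4,2) = 42.5400; S(4,3) = 32.9795; S(4,4) = 25.5677
Terminal payoffs V(N, i) = max(S_T - K, 0):
  V(4,0) = 32.068954; V(4,1) = 16.162003; V(4,2) = 3.830000; V(4,3) = 0.000000; V(4,4) = 0.000000
Backward induction: V(k, i) = exp(-r*dt) * [p * V(k+1, i) + (1-p) * V(k+1, i+1)].
  V(3,0) = exp(-r*dt) * [p*32.068954 + (1-p)*16.162003] = 24.093268
  V(3,1) = exp(-r*dt) * [p*16.162003 + (1-p)*3.830000] = 10.185091
  V(3,2) = exp(-r*dt) * [p*3.830000 + (1-p)*0.000000] = 2.001934
  V(3,3) = exp(-r*dt) * [p*0.000000 + (1-p)*0.000000] = 0.000000
  V(2,0) = exp(-r*dt) * [p*24.093268 + (1-p)*10.185091] = 17.213338
  V(2,1) = exp(-r*dt) * [p*10.185091 + (1-p)*2.001934] = 6.231781
  V(2,2) = exp(-r*dt) * [p*2.001934 + (1-p)*0.000000] = 1.046408
  V(1,0) = exp(-r*dt) * [p*17.213338 + (1-p)*6.231781] = 11.824040
  V(1,1) = exp(-r*dt) * [p*6.231781 + (1-p)*1.046408] = 3.731979
  V(0,0) = exp(-r*dt) * [p*11.824040 + (1-p)*3.731979] = 7.873184

Answer: Price = V(0,0) = 7.8732


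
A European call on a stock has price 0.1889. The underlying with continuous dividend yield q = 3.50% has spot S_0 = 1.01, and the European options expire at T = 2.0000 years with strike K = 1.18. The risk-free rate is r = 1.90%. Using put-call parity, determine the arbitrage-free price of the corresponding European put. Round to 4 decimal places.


Answer: Put price = 0.3832

Derivation:
Put-call parity: C - P = S_0 * exp(-qT) - K * exp(-rT).
S_0 * exp(-qT) = 1.0100 * 0.93239382 = 0.94171776
K * exp(-rT) = 1.1800 * 0.96271294 = 1.13600127
P = C - S*exp(-qT) + K*exp(-rT)
P = 0.1889 - 0.94171776 + 1.13600127 = 0.3832


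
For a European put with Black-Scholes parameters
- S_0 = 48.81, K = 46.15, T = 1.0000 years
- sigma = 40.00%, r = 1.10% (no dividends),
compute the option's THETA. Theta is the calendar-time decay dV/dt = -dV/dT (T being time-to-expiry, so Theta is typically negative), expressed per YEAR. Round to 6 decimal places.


d1 = 0.3675956224; d2 = -0.0324043776
phi(d1) = 0.3728788153; exp(-qT) = 1.0000000000; exp(-rT) = 0.9890602788
Theta = -S*exp(-qT)*phi(d1)*sigma/(2*sqrt(T)) + r*K*exp(-rT)*N(-d2) - q*S*exp(-qT)*N(-d1)
N(-d1) = 0.3565873897; N(-d2) = 0.5129252143; sqrt(T) = 1.0000000000
Term 1 = -48.8100 * 1.0000000000 * 0.3728788153 * 0.4000 / (2 * 1.0000000000) = -3.6400429950
Term 2 = 0.0110 * 46.1500 * 0.9890602788 * 0.5129252143 = 0.2575379295
Term 3 = 0 (no dividend yield, q = 0)
Theta = -3.6400429950 + (0.2575379295) + (0.0000000000) = -3.382505

Answer: Theta = -3.382505


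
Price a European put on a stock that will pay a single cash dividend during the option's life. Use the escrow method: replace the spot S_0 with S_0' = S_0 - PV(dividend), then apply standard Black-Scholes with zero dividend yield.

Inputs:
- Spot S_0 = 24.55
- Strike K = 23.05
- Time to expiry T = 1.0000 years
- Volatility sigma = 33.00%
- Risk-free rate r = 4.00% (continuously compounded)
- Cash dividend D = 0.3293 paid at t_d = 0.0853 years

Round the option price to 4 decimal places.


PV(D) = D * exp(-r * t_d) = 0.3293 * 0.99659381 = 0.32817834
S_0' = S_0 - PV(D) = 24.5500 - 0.32817834 = 24.22182166
d1 = (ln(S_0'/K) + (r + sigma^2/2)*T) / (sigma*sqrt(T)) = 0.43647933
d2 = d1 - sigma*sqrt(T) = 0.10647933
exp(-rT) = 0.96078944
N(-d1) = 0.33124450; N(-d2) = 0.45760103
P = K * exp(-rT) * N(-d2) - S_0' * N(-d1) = 23.0500 * 0.96078944 * 0.45760103 - 24.22182166 * 0.33124450 = 2.1108

Answer: Price = 2.1108


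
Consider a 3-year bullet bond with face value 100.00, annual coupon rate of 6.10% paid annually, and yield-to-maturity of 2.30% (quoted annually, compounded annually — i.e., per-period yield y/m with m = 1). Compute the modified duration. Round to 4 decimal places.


Coupon per period c = face * coupon_rate / m = 6.100000
Periods per year m = 1; per-period yield y/m = 0.023000
Number of cashflows N = 3
Cashflows (t years, CF_t, discount factor 1/(1+y/m)^(m*t), PV):
  t = 1.0000: CF_t = 6.100000, DF = 0.977517, PV = 5.962854
  t = 2.0000: CF_t = 6.100000, DF = 0.955540, PV = 5.828792
  t = 3.0000: CF_t = 106.100000, DF = 0.934056, PV = 99.103384
Price P = sum_t PV_t = 110.895030
First compute Macaulay numerator sum_t t * PV_t:
  t * PV_t at t = 1.0000: 5.962854
  t * PV_t at t = 2.0000: 11.657584
  t * PV_t at t = 3.0000: 297.310151
Macaulay duration D = 314.930590 / 110.895030 = 2.839898
Modified duration = D / (1 + y/m) = 2.839898 / (1 + 0.023000) = 2.776049

Answer: Modified duration = 2.7760


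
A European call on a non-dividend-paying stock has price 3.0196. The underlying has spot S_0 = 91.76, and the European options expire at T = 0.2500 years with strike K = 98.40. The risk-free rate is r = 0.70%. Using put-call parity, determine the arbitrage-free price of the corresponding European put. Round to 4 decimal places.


Answer: Put price = 9.4876

Derivation:
Put-call parity: C - P = S_0 * exp(-qT) - K * exp(-rT).
S_0 * exp(-qT) = 91.7600 * 1.00000000 = 91.76000000
K * exp(-rT) = 98.4000 * 0.99825153 = 98.22795059
P = C - S*exp(-qT) + K*exp(-rT)
P = 3.0196 - 91.76000000 + 98.22795059 = 9.4876


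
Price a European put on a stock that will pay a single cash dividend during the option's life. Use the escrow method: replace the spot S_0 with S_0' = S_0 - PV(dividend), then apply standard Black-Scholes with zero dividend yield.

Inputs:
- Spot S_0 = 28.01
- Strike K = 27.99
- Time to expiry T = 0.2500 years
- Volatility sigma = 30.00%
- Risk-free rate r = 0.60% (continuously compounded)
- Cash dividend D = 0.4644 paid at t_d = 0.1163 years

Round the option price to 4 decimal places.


PV(D) = D * exp(-r * t_d) = 0.4644 * 0.99930244 = 0.46407605
S_0' = S_0 - PV(D) = 28.0100 - 0.46407605 = 27.54592395
d1 = (ln(S_0'/K) + (r + sigma^2/2)*T) / (sigma*sqrt(T)) = -0.02161820
d2 = d1 - sigma*sqrt(T) = -0.17161820
exp(-rT) = 0.99850112
N(-d1) = 0.50862374; N(-d2) = 0.56813115
P = K * exp(-rT) * N(-d2) - S_0' * N(-d1) = 27.9900 * 0.99850112 * 0.56813115 - 27.54592395 * 0.50862374 = 1.8676

Answer: Price = 1.8676


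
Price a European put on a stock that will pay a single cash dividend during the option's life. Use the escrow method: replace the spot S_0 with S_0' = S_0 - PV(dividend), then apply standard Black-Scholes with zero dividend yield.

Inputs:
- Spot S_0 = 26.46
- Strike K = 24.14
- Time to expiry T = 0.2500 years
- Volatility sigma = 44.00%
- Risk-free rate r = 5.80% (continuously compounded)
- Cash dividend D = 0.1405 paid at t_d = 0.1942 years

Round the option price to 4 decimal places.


Answer: Price = 1.1566

Derivation:
PV(D) = D * exp(-r * t_d) = 0.1405 * 0.98879960 = 0.13892634
S_0' = S_0 - PV(D) = 26.4600 - 0.13892634 = 26.32107366
d1 = (ln(S_0'/K) + (r + sigma^2/2)*T) / (sigma*sqrt(T)) = 0.56908947
d2 = d1 - sigma*sqrt(T) = 0.34908947
exp(-rT) = 0.98560462
N(-d1) = 0.28464771; N(-d2) = 0.36351107
P = K * exp(-rT) * N(-d2) - S_0' * N(-d1) = 24.1400 * 0.98560462 * 0.36351107 - 26.32107366 * 0.28464771 = 1.1566


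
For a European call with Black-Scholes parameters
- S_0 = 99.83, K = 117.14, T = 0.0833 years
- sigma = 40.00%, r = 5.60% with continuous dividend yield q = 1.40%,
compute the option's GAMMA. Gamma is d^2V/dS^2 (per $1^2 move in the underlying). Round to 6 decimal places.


d1 = -1.2970325467; d2 = -1.4124795042
phi(d1) = 0.1720301982; exp(-qT) = 0.9988344797; exp(-rT) = 0.9953460633
Gamma = exp(-qT) * phi(d1) / (S * sigma * sqrt(T)) = 0.9988344797 * 0.1720301982 / (99.8300 * 0.4000 * 0.2886173938) = 0.014909

Answer: Gamma = 0.014909
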